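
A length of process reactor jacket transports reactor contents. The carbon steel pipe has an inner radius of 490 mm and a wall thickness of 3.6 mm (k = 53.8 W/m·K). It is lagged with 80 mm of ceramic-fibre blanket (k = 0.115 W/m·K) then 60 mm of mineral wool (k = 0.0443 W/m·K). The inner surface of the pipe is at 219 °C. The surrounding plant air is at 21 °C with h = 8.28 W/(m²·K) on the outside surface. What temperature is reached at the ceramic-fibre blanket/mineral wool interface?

T ≈ 150 °C

Radial resistances (cylindrical: R_cond = ln(r_o/r_i)/(2πkL), R_conv = 1/(h·2πrL)):
R_carbon steel pipe wall = ln(493.6/490)/(2π×53.8×1) = 2.165×10^-5 K/W
R_ceramic-fibre blanket = ln(573.6/493.6)/(2π×0.115×1) = 0.2079 K/W
R_mineral wool = ln(633.6/573.6)/(2π×0.0443×1) = 0.3574 K/W
R_outer film = 1/(h_o·2πr_oL) = 1/(8.28×2π×0.6336×1) = 0.03034 K/W
R_total = 0.5957 K/W
Q = ΔT/R_total = 198/0.5957
Q = 332 W/m
T_interface = T_inner − Q·ΣR(inner→interface) = 219 − 332×0.2079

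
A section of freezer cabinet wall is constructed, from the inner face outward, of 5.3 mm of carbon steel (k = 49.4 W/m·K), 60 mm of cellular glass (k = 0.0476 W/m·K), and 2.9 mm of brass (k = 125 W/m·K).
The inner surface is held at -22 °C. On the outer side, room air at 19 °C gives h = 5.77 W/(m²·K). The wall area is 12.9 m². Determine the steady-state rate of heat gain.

Q ≈ 369 W

Treating each layer as a thermal resistance in series:
R_carbon steel = L/(kA) = 0.0053/(49.4×12.9) = 8.317×10^-6 K/W
R_cellular glass = L/(kA) = 0.06/(0.0476×12.9) = 0.09771 K/W
R_brass = L/(kA) = 0.0029/(125×12.9) = 1.798×10^-6 K/W
R_outer film = 1/(h_o·A) = 1/(5.77×12.9) = 0.01343 K/W
R_total = 0.1112 K/W
Q = ΔT / R_total = 41 / 0.1112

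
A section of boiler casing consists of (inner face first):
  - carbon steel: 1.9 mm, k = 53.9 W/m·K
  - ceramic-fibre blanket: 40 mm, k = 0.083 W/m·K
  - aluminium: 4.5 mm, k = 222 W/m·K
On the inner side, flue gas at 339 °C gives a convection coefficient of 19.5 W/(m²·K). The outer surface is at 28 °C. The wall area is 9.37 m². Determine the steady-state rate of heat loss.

Thermal resistances in series:
R_inner film = 1/(h_i·A) = 1/(19.5×9.37) = 0.005473 K/W
R_carbon steel = L/(kA) = 0.0019/(53.9×9.37) = 3.762×10^-6 K/W
R_ceramic-fibre blanket = L/(kA) = 0.04/(0.083×9.37) = 0.05143 K/W
R_aluminium = L/(kA) = 0.0045/(222×9.37) = 2.163×10^-6 K/W
R_total = 0.05691 K/W
Q = ΔT / R_total = 311 / 0.05691

Q ≈ 5460 W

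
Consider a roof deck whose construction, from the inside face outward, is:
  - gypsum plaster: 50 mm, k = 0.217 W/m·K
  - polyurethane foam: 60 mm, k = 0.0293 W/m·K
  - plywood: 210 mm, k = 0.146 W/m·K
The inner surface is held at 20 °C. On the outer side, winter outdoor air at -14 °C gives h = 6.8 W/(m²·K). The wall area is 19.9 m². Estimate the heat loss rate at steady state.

Q ≈ 175 W

Series thermal resistances:
R_gypsum plaster = L/(kA) = 0.05/(0.217×19.9) = 0.01158 K/W
R_polyurethane foam = L/(kA) = 0.06/(0.0293×19.9) = 0.1029 K/W
R_plywood = L/(kA) = 0.21/(0.146×19.9) = 0.07228 K/W
R_outer film = 1/(h_o·A) = 1/(6.8×19.9) = 0.00739 K/W
R_total = 0.1942 K/W
Q = ΔT / R_total = 34 / 0.1942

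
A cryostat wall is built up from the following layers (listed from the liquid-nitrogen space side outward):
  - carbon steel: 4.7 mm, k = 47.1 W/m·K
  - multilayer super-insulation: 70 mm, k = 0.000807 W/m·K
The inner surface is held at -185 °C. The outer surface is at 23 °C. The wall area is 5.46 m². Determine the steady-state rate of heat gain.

Q ≈ 13.1 W

Thermal resistances in series:
R_carbon steel = L/(kA) = 0.0047/(47.1×5.46) = 1.828×10^-5 K/W
R_multilayer super-insulation = L/(kA) = 0.07/(0.000807×5.46) = 15.89 K/W
R_total = 15.89 K/W
Q = ΔT / R_total = 208 / 15.89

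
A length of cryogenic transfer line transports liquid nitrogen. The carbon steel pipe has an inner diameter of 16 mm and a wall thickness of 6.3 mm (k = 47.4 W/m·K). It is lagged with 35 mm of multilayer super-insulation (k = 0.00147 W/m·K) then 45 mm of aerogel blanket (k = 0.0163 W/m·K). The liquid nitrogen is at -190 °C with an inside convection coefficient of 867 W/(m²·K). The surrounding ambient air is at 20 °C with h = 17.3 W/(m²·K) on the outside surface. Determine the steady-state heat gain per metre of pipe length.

Cylindrical conduction, so R = ln(r₂/r₁)/(2πkL) per layer, in series:
R_inner film = 1/(h_i·2πr₁L) = 1/(867×2π×0.008×1) = 0.02295 K/W
R_carbon steel pipe wall = ln(14.3/8)/(2π×47.4×1) = 0.00195 K/W
R_multilayer super-insulation = ln(49.3/14.3)/(2π×0.00147×1) = 134 K/W
R_aerogel blanket = ln(94.3/49.3)/(2π×0.0163×1) = 6.333 K/W
R_outer film = 1/(h_o·2πr_oL) = 1/(17.3×2π×0.0943×1) = 0.09756 K/W
R_total = 140.5 K/W
Q = ΔT/R_total = 210/140.5

q′ ≈ 1.5 W/m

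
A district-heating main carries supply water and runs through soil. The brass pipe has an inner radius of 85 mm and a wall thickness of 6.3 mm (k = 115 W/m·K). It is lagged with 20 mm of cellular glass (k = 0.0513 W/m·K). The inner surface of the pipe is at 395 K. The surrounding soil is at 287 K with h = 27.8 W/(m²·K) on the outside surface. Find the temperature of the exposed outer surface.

Per-layer cylindrical resistances, series-summed:
R_brass pipe wall = ln(91.3/85)/(2π×115×1) = 9.895×10^-5 K/W
R_cellular glass = ln(111.3/91.3)/(2π×0.0513×1) = 0.6145 K/W
R_outer film = 1/(h_o·2πr_oL) = 1/(27.8×2π×0.1113×1) = 0.05144 K/W
R_total = 0.6661 K/W
Q = ΔT/R_total = 108/0.6661
Q = 162 W/m
T_interface = T_inner − Q·ΣR(inner→interface) = 395 − 162×0.6146

T ≈ 295 K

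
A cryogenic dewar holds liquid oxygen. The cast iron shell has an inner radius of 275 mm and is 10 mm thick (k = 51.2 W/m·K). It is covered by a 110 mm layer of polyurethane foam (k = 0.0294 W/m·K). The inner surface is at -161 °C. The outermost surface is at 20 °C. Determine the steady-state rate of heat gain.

Spherical conduction: R = (1/r_in − 1/r_out)/(4πk) per layer; series-sum.
R_cast iron shell = (1/0.275 − 1/0.285)/(4π×51.2) = 1.983×10^-4 K/W
R_polyurethane foam = (1/0.285 − 1/0.395)/(4π×0.0294) = 2.645 K/W
R_total = 2.645 K/W
Q = ΔT/R_total = 181/2.645

Q ≈ 68.4 W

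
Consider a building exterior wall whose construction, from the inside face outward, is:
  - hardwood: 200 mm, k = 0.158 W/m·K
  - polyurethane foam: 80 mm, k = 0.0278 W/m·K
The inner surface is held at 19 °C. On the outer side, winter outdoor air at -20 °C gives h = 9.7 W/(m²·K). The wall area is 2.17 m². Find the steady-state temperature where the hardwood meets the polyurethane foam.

T ≈ 7.37 °C

Model the wall as resistances in series:
R_hardwood = L/(kA) = 0.2/(0.158×2.17) = 0.5833 K/W
R_polyurethane foam = L/(kA) = 0.08/(0.0278×2.17) = 1.326 K/W
R_outer film = 1/(h_o·A) = 1/(9.7×2.17) = 0.04751 K/W
R_total = 1.957 K/W;  Q = ΔT/R_total = 39/1.957 = 19.93 W
T_interface = T_inner − Q·ΣR(inner→interface) = 19 − 19.9×0.5833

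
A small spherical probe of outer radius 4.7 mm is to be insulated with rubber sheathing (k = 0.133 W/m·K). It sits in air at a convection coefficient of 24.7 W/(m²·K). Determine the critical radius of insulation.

r_cr ≈ 10.8 mm

For a sphere r_cr = 2k/h = 2×0.133/24.7
r_cr = 10.8 mm; since the bare radius (4.7 mm) is below r_cr, adding a thin layer of insulation will *increase* heat loss.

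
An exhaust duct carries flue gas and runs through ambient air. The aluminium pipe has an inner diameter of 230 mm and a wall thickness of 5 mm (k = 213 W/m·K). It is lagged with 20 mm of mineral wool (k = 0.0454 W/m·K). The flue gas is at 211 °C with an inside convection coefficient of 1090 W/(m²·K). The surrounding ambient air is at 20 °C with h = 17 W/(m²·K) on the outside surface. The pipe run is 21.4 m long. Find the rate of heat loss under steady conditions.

Q ≈ 6720 W

Cylindrical conduction, so R = ln(r₂/r₁)/(2πkL) per layer, in series:
R_inner film = 1/(h_i·2πr₁L) = 1/(1090×2π×0.115×21.4) = 5.933×10^-5 K/W
R_aluminium pipe wall = ln(120/115)/(2π×213×21.4) = 1.486×10^-6 K/W
R_mineral wool = ln(140/120)/(2π×0.0454×21.4) = 0.02525 K/W
R_outer film = 1/(h_o·2πr_oL) = 1/(17×2π×0.14×21.4) = 0.003125 K/W
R_total = 0.02844 K/W
Q = ΔT/R_total = 191/0.02844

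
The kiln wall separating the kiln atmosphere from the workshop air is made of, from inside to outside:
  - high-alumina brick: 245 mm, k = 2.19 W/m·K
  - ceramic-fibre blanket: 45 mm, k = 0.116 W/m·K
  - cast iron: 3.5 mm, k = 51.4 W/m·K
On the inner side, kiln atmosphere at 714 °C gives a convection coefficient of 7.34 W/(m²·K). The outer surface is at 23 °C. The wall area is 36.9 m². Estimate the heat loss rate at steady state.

Model the wall as resistances in series:
R_inner film = 1/(h_i·A) = 1/(7.34×36.9) = 0.003692 K/W
R_high-alumina brick = L/(kA) = 0.245/(2.19×36.9) = 0.003032 K/W
R_ceramic-fibre blanket = L/(kA) = 0.045/(0.116×36.9) = 0.01051 K/W
R_cast iron = L/(kA) = 0.0035/(51.4×36.9) = 1.845×10^-6 K/W
R_total = 0.01724 K/W
Q = ΔT / R_total = 691 / 0.01724

Q ≈ 40100 W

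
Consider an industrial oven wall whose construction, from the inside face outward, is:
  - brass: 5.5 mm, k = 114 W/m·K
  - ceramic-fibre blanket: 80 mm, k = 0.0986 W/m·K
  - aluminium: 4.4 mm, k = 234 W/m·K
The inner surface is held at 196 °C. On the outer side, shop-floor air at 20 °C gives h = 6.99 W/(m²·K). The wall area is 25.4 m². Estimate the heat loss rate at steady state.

Q ≈ 4680 W

Treating each layer as a thermal resistance in series:
R_brass = L/(kA) = 0.0055/(114×25.4) = 1.899×10^-6 K/W
R_ceramic-fibre blanket = L/(kA) = 0.08/(0.0986×25.4) = 0.03194 K/W
R_aluminium = L/(kA) = 0.0044/(234×25.4) = 7.403×10^-7 K/W
R_outer film = 1/(h_o·A) = 1/(6.99×25.4) = 0.005632 K/W
R_total = 0.03758 K/W
Q = ΔT / R_total = 176 / 0.03758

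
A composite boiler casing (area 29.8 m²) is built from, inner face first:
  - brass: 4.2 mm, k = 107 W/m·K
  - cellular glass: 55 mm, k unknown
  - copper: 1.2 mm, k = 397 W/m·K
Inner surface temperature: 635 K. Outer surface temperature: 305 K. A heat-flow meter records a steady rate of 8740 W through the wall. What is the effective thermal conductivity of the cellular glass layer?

Thermal resistances in series:
R_brass = L/(kA) = 0.0042/(107×29.8) = 1.317×10^-6 K/W
R_copper = L/(kA) = 0.0012/(397×29.8) = 1.014×10^-7 K/W
Sum of known resistances R_other = 1.419×10^-6 K/W
Total R = ΔT/Q = 330/8740 = 0.03776 K/W
R_cellular glass = R_total − R_other = 0.03776 K/W
k = L/(R·A) = 0.055/(0.03776×29.8)

k ≈ 0.0489 W/(m·K)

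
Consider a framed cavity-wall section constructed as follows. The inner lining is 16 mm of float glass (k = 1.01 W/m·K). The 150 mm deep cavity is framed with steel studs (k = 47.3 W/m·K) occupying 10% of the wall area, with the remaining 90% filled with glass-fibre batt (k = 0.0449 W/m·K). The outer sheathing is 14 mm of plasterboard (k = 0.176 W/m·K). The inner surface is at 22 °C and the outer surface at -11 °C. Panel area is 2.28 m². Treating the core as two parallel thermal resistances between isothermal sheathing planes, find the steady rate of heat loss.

Sheathing layers in series; stud and cavity paths in parallel between them.
R_inner = 0.016/(1.01×2.28) = 0.006948 K/W
R_stud  = 0.15/(47.3×0.1×2.28) = 0.01391 K/W
R_cav   = 0.15/(0.0449×0.9×2.28) = 1.628 K/W
1/R_core = 1/R_stud + 1/R_cav → R_core = 0.01379 K/W
R_outer = 0.014/(0.176×2.28) = 0.03489 K/W
R_total = 0.05563 K/W
Q = ΔT/R_total = 33/0.05563

Q ≈ 593 W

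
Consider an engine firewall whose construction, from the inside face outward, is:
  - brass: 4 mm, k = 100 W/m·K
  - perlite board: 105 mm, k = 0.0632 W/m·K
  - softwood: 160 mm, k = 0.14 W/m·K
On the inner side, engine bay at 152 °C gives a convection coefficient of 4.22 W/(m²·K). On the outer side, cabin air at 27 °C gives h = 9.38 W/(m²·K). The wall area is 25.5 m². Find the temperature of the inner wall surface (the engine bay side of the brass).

T ≈ 143 °C

Series thermal resistances:
R_inner film = 1/(h_i·A) = 1/(4.22×25.5) = 0.009293 K/W
R_brass = L/(kA) = 0.004/(100×25.5) = 1.569×10^-6 K/W
R_perlite board = L/(kA) = 0.105/(0.0632×25.5) = 0.06515 K/W
R_softwood = L/(kA) = 0.16/(0.14×25.5) = 0.04482 K/W
R_outer film = 1/(h_o·A) = 1/(9.38×25.5) = 0.004181 K/W
R_total = 0.1234 K/W;  Q = ΔT/R_total = 125/0.1234 = 1013 W
T_interface = T_inner − Q·ΣR(inner→interface) = 152 − 1010×0.009293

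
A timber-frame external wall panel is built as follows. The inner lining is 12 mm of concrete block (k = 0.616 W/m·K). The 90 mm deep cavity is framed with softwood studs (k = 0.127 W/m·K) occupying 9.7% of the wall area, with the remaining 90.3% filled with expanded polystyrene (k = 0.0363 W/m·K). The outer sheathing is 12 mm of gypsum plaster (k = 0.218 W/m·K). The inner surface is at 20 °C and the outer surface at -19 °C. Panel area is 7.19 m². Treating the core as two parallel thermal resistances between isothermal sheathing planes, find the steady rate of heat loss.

Q ≈ 135 W

Sheathing layers in series; stud and cavity paths in parallel between them.
R_inner = 0.012/(0.616×7.19) = 0.002709 K/W
R_stud  = 0.09/(0.127×0.097×7.19) = 1.016 K/W
R_cav   = 0.09/(0.0363×0.903×7.19) = 0.3819 K/W
1/R_core = 1/R_stud + 1/R_cav → R_core = 0.2776 K/W
R_outer = 0.012/(0.218×7.19) = 0.007656 K/W
R_total = 0.2879 K/W
Q = ΔT/R_total = 39/0.2879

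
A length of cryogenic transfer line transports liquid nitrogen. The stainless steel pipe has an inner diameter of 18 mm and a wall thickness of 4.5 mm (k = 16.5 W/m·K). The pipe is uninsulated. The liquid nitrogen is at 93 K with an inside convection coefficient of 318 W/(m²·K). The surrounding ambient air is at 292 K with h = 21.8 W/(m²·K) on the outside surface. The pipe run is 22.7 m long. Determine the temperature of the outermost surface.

Radial resistances (cylindrical: R_cond = ln(r_o/r_i)/(2πkL), R_conv = 1/(h·2πrL)):
R_inner film = 1/(h_i·2πr₁L) = 1/(318×2π×0.009×22.7) = 0.00245 K/W
R_stainless steel pipe wall = ln(13.5/9)/(2π×16.5×22.7) = 1.723×10^-4 K/W
R_outer film = 1/(h_o·2πr_oL) = 1/(21.8×2π×0.0135×22.7) = 0.02382 K/W
R_total = 0.02645 K/W
Q = ΔT/R_total = 199/0.02645
Q = 7520 W
T_interface = T_inner + Q·ΣR(inner→interface) = 93 + 7520×0.002622

T ≈ 113 K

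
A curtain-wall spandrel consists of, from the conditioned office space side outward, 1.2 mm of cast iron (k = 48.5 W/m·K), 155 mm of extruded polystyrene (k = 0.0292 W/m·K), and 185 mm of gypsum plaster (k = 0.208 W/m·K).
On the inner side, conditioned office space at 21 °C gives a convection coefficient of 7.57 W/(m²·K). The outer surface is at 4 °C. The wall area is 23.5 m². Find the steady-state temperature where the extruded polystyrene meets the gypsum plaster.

T ≈ 6.39 °C

Treating each layer as a thermal resistance in series:
R_inner film = 1/(h_i·A) = 1/(7.57×23.5) = 0.005621 K/W
R_cast iron = L/(kA) = 0.0012/(48.5×23.5) = 1.053×10^-6 K/W
R_extruded polystyrene = L/(kA) = 0.155/(0.0292×23.5) = 0.2259 K/W
R_gypsum plaster = L/(kA) = 0.185/(0.208×23.5) = 0.03785 K/W
R_total = 0.2694 K/W;  Q = ΔT/R_total = 17/0.2694 = 63.11 W
T_interface = T_inner − Q·ΣR(inner→interface) = 21 − 63.1×0.2315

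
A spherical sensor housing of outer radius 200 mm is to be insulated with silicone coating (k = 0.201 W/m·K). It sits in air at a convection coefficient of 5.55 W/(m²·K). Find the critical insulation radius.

For a sphere r_cr = 2k/h = 2×0.201/5.55
r_cr = 72.4 mm; since the bare radius (200 mm) is above r_cr, any added insulation will reduce heat loss.

r_cr ≈ 72.4 mm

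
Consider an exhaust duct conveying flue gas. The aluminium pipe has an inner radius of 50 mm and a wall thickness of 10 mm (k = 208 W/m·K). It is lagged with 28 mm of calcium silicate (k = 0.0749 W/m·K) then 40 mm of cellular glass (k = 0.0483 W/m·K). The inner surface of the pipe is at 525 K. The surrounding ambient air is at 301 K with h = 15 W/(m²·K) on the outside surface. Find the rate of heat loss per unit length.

q′ ≈ 105 W/m

Radial resistances (cylindrical: R_cond = ln(r_o/r_i)/(2πkL), R_conv = 1/(h·2πrL)):
R_aluminium pipe wall = ln(60/50)/(2π×208×1) = 1.395×10^-4 K/W
R_calcium silicate = ln(88/60)/(2π×0.0749×1) = 0.8138 K/W
R_cellular glass = ln(128/88)/(2π×0.0483×1) = 1.235 K/W
R_outer film = 1/(h_o·2πr_oL) = 1/(15×2π×0.128×1) = 0.08289 K/W
R_total = 2.132 K/W
Q = ΔT/R_total = 224/2.132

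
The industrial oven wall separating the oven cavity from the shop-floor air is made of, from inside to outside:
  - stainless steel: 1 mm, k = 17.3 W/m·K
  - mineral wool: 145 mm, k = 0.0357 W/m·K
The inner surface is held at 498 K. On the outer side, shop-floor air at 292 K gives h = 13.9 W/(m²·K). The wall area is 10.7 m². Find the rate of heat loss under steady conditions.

Treating each layer as a thermal resistance in series:
R_stainless steel = L/(kA) = 0.001/(17.3×10.7) = 5.402×10^-6 K/W
R_mineral wool = L/(kA) = 0.145/(0.0357×10.7) = 0.3796 K/W
R_outer film = 1/(h_o·A) = 1/(13.9×10.7) = 0.006724 K/W
R_total = 0.3863 K/W
Q = ΔT / R_total = 206 / 0.3863

Q ≈ 533 W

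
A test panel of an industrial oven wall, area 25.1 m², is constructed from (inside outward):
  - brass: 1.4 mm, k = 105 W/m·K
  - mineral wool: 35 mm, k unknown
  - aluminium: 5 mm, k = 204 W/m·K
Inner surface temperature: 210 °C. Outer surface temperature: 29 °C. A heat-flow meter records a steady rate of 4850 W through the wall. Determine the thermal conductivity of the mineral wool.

Treating each layer as a thermal resistance in series:
R_brass = L/(kA) = 0.0014/(105×25.1) = 5.312×10^-7 K/W
R_aluminium = L/(kA) = 0.005/(204×25.1) = 9.765×10^-7 K/W
Sum of known resistances R_other = 1.508×10^-6 K/W
Total R = ΔT/Q = 181/4850 = 0.03732 K/W
R_mineral wool = R_total − R_other = 0.03732 K/W
k = L/(R·A) = 0.035/(0.03732×25.1)

k ≈ 0.0374 W/(m·K)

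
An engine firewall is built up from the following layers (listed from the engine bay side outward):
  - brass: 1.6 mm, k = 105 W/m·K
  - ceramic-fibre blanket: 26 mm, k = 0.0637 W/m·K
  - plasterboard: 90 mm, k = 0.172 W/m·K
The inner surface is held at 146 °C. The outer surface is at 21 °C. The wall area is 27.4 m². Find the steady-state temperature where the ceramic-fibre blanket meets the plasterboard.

T ≈ 91.2 °C

Model the wall as resistances in series:
R_brass = L/(kA) = 0.0016/(105×27.4) = 5.561×10^-7 K/W
R_ceramic-fibre blanket = L/(kA) = 0.026/(0.0637×27.4) = 0.0149 K/W
R_plasterboard = L/(kA) = 0.09/(0.172×27.4) = 0.0191 K/W
R_total = 0.03399 K/W;  Q = ΔT/R_total = 125/0.03399 = 3677 W
T_interface = T_inner − Q·ΣR(inner→interface) = 146 − 3680×0.0149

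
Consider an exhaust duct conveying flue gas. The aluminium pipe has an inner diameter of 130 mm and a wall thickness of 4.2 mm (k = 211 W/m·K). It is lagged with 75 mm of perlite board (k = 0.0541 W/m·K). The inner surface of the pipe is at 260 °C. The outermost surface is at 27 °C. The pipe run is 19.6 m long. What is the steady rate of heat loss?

Q ≈ 2110 W

Radial resistances (cylindrical: R_cond = ln(r_o/r_i)/(2πkL), R_conv = 1/(h·2πrL)):
R_aluminium pipe wall = ln(69.2/65)/(2π×211×19.6) = 2.41×10^-6 K/W
R_perlite board = ln(144.2/69.2)/(2π×0.0541×19.6) = 0.1102 K/W
R_total = 0.1102 K/W
Q = ΔT/R_total = 233/0.1102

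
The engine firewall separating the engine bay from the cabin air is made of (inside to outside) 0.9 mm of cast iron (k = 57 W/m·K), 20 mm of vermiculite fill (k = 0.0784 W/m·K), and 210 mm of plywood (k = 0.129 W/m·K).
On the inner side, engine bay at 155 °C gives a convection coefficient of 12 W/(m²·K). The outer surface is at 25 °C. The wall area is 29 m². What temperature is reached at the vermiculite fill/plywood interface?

T ≈ 133 °C

Thermal resistances in series:
R_inner film = 1/(h_i·A) = 1/(12×29) = 0.002874 K/W
R_cast iron = L/(kA) = 0.0009/(57×29) = 5.445×10^-7 K/W
R_vermiculite fill = L/(kA) = 0.02/(0.0784×29) = 0.008797 K/W
R_plywood = L/(kA) = 0.21/(0.129×29) = 0.05613 K/W
R_total = 0.06781 K/W;  Q = ΔT/R_total = 130/0.06781 = 1917 W
T_interface = T_inner − Q·ΣR(inner→interface) = 155 − 1920×0.01167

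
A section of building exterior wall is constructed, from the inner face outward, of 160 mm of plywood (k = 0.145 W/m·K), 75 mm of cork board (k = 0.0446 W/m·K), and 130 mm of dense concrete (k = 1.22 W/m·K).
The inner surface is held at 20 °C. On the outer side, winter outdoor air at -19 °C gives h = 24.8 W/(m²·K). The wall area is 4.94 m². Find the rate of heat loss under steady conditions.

Using the resistance-network approach (series):
R_plywood = L/(kA) = 0.16/(0.145×4.94) = 0.2234 K/W
R_cork board = L/(kA) = 0.075/(0.0446×4.94) = 0.3404 K/W
R_dense concrete = L/(kA) = 0.13/(1.22×4.94) = 0.02157 K/W
R_outer film = 1/(h_o·A) = 1/(24.8×4.94) = 0.008162 K/W
R_total = 0.5935 K/W
Q = ΔT / R_total = 39 / 0.5935

Q ≈ 65.7 W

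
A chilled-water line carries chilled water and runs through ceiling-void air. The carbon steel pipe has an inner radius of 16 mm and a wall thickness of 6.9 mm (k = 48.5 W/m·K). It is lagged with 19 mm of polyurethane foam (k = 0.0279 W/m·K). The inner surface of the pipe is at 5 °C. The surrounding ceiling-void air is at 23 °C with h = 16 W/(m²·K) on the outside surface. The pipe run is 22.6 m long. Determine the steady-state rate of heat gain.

Q ≈ 110 W

Treating each annulus and film as a series resistance:
R_carbon steel pipe wall = ln(22.9/16)/(2π×48.5×22.6) = 5.206×10^-5 K/W
R_polyurethane foam = ln(41.9/22.9)/(2π×0.0279×22.6) = 0.1525 K/W
R_outer film = 1/(h_o·2πr_oL) = 1/(16×2π×0.0419×22.6) = 0.0105 K/W
R_total = 0.1631 K/W
Q = ΔT/R_total = 18/0.1631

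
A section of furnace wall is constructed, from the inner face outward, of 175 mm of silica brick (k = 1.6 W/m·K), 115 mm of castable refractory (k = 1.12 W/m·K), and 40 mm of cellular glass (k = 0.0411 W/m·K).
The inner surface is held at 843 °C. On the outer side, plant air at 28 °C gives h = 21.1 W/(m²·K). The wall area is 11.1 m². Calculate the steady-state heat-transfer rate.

Q ≈ 7340 W

Series thermal resistances:
R_silica brick = L/(kA) = 0.175/(1.6×11.1) = 0.009854 K/W
R_castable refractory = L/(kA) = 0.115/(1.12×11.1) = 0.00925 K/W
R_cellular glass = L/(kA) = 0.04/(0.0411×11.1) = 0.08768 K/W
R_outer film = 1/(h_o·A) = 1/(21.1×11.1) = 0.00427 K/W
R_total = 0.1111 K/W
Q = ΔT / R_total = 815 / 0.1111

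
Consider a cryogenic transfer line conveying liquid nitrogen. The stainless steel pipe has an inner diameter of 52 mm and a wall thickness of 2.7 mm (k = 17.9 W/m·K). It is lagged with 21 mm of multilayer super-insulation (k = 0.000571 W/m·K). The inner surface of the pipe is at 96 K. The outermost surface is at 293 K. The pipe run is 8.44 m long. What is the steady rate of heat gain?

Q ≈ 10.9 W

Cylindrical conduction, so R = ln(r₂/r₁)/(2πkL) per layer, in series:
R_stainless steel pipe wall = ln(28.7/26)/(2π×17.9×8.44) = 1.041×10^-4 K/W
R_multilayer super-insulation = ln(49.7/28.7)/(2π×0.000571×8.44) = 18.13 K/W
R_total = 18.13 K/W
Q = ΔT/R_total = 197/18.13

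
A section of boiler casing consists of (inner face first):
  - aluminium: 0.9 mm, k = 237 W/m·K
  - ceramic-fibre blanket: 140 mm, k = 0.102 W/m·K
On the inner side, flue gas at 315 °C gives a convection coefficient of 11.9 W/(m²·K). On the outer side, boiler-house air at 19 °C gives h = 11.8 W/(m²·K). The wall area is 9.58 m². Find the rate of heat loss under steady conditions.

Q ≈ 1840 W

Series thermal resistances:
R_inner film = 1/(h_i·A) = 1/(11.9×9.58) = 0.008772 K/W
R_aluminium = L/(kA) = 0.0009/(237×9.58) = 3.964×10^-7 K/W
R_ceramic-fibre blanket = L/(kA) = 0.14/(0.102×9.58) = 0.1433 K/W
R_outer film = 1/(h_o·A) = 1/(11.8×9.58) = 0.008846 K/W
R_total = 0.1609 K/W
Q = ΔT / R_total = 296 / 0.1609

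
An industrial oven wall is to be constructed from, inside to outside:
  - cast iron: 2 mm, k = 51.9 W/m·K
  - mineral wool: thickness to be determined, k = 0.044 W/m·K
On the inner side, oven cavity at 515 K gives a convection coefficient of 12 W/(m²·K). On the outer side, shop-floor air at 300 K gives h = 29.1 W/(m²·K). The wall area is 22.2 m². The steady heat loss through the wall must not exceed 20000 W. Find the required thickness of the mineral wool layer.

Thermal resistances in series:
R_inner film = 1/(h_i·A) = 1/(12×22.2) = 0.003754 K/W
R_cast iron = L/(kA) = 0.002/(51.9×22.2) = 1.736×10^-6 K/W
R_outer film = 1/(h_o·A) = 1/(29.1×22.2) = 0.001548 K/W
Sum of the known resistances R_other = 0.005303 K/W
Required total resistance R_tot = ΔT/Q_allow = 215/20000 = 0.01075 K/W
R_mineral wool = R_tot − R_other = 0.005447 K/W
L = R·k·A = 0.005447×0.044×22.2

L ≈ 5.32 mm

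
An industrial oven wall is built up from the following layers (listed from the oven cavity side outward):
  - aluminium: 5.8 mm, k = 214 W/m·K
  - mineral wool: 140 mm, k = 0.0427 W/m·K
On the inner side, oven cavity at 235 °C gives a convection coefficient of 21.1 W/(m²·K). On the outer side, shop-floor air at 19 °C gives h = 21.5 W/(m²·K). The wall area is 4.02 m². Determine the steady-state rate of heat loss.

Q ≈ 257 W

Using the resistance-network approach (series):
R_inner film = 1/(h_i·A) = 1/(21.1×4.02) = 0.01179 K/W
R_aluminium = L/(kA) = 0.0058/(214×4.02) = 6.742×10^-6 K/W
R_mineral wool = L/(kA) = 0.14/(0.0427×4.02) = 0.8156 K/W
R_outer film = 1/(h_o·A) = 1/(21.5×4.02) = 0.01157 K/W
R_total = 0.839 K/W
Q = ΔT / R_total = 216 / 0.839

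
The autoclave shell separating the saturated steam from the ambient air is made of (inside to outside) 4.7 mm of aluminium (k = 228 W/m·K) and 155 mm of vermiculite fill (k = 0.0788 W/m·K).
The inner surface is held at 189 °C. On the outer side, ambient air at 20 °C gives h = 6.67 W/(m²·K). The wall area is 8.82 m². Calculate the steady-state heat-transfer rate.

Q ≈ 704 W

Series thermal resistances:
R_aluminium = L/(kA) = 0.0047/(228×8.82) = 2.337×10^-6 K/W
R_vermiculite fill = L/(kA) = 0.155/(0.0788×8.82) = 0.223 K/W
R_outer film = 1/(h_o·A) = 1/(6.67×8.82) = 0.017 K/W
R_total = 0.24 K/W
Q = ΔT / R_total = 169 / 0.24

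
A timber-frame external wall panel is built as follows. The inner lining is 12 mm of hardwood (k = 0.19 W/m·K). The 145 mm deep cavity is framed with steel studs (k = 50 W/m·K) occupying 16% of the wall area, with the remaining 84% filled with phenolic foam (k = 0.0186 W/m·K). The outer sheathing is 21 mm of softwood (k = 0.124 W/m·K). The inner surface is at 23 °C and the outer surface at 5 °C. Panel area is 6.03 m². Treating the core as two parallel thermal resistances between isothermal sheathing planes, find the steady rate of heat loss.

Sheathing layers in series; stud and cavity paths in parallel between them.
R_inner = 0.012/(0.19×6.03) = 0.01047 K/W
R_stud  = 0.145/(50×0.16×6.03) = 0.003006 K/W
R_cav   = 0.145/(0.0186×0.84×6.03) = 1.539 K/W
1/R_core = 1/R_stud + 1/R_cav → R_core = 0.003 K/W
R_outer = 0.021/(0.124×6.03) = 0.02809 K/W
R_total = 0.04156 K/W
Q = ΔT/R_total = 18/0.04156

Q ≈ 433 W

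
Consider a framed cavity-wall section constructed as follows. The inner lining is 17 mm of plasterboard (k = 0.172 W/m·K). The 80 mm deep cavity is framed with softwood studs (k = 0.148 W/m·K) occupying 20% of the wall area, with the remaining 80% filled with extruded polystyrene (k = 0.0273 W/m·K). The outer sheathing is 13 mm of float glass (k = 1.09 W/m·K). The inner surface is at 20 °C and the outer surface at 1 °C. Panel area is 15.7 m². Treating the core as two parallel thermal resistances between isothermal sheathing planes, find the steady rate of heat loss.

Q ≈ 179 W

Sheathing layers in series; stud and cavity paths in parallel between them.
R_inner = 0.017/(0.172×15.7) = 0.006295 K/W
R_stud  = 0.08/(0.148×0.2×15.7) = 0.1721 K/W
R_cav   = 0.08/(0.0273×0.8×15.7) = 0.2333 K/W
1/R_core = 1/R_stud + 1/R_cav → R_core = 0.09906 K/W
R_outer = 0.013/(1.09×15.7) = 7.597×10^-4 K/W
R_total = 0.1061 K/W
Q = ΔT/R_total = 19/0.1061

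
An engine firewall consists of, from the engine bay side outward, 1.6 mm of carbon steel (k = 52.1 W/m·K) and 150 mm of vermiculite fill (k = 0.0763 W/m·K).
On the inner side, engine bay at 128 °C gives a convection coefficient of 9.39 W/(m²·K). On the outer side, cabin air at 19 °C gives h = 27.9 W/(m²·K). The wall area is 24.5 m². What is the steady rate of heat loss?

Q ≈ 1270 W

Series thermal resistances:
R_inner film = 1/(h_i·A) = 1/(9.39×24.5) = 0.004347 K/W
R_carbon steel = L/(kA) = 0.0016/(52.1×24.5) = 1.253×10^-6 K/W
R_vermiculite fill = L/(kA) = 0.15/(0.0763×24.5) = 0.08024 K/W
R_outer film = 1/(h_o·A) = 1/(27.9×24.5) = 0.001463 K/W
R_total = 0.08605 K/W
Q = ΔT / R_total = 109 / 0.08605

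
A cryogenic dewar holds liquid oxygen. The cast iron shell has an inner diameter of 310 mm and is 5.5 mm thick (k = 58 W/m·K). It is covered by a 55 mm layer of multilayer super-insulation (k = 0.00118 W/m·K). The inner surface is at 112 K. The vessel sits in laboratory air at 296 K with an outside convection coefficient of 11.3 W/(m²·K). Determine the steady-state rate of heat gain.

Q ≈ 1.71 W

Spherical conduction: R = (1/r_in − 1/r_out)/(4πk) per layer; series-sum.
R_cast iron shell = (1/0.155 − 1/0.1605)/(4π×58) = 3.033×10^-4 K/W
R_multilayer super-insulation = (1/0.1605 − 1/0.2155)/(4π×0.00118) = 107.2 K/W
R_outer film = 1/(h·4πr_o²) = 1/(11.3×4π×0.2155²) = 0.1516 K/W
R_total = 107.4 K/W
Q = ΔT/R_total = 184/107.4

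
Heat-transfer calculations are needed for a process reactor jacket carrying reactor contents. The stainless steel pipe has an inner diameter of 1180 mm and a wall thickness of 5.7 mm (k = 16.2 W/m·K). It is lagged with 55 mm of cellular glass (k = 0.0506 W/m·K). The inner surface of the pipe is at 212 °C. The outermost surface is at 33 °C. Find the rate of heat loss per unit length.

q′ ≈ 644 W/m

Per-layer cylindrical resistances, series-summed:
R_stainless steel pipe wall = ln(595.7/590)/(2π×16.2×1) = 9.446×10^-5 K/W
R_cellular glass = ln(650.7/595.7)/(2π×0.0506×1) = 0.2778 K/W
R_total = 0.2779 K/W
Q = ΔT/R_total = 179/0.2779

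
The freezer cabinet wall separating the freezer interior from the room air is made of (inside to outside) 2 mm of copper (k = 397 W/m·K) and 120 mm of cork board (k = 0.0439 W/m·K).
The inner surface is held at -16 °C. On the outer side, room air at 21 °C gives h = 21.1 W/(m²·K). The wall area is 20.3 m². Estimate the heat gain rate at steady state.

Q ≈ 270 W

Model the wall as resistances in series:
R_copper = L/(kA) = 0.002/(397×20.3) = 2.482×10^-7 K/W
R_cork board = L/(kA) = 0.12/(0.0439×20.3) = 0.1347 K/W
R_outer film = 1/(h_o·A) = 1/(21.1×20.3) = 0.002335 K/W
R_total = 0.137 K/W
Q = ΔT / R_total = 37 / 0.137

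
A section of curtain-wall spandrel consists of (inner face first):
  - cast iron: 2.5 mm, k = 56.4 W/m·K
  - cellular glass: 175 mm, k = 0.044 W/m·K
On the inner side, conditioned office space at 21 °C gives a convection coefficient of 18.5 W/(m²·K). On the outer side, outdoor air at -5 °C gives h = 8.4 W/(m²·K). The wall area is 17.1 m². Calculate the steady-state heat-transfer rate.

Q ≈ 107 W

Series thermal resistances:
R_inner film = 1/(h_i·A) = 1/(18.5×17.1) = 0.003161 K/W
R_cast iron = L/(kA) = 0.0025/(56.4×17.1) = 2.592×10^-6 K/W
R_cellular glass = L/(kA) = 0.175/(0.044×17.1) = 0.2326 K/W
R_outer film = 1/(h_o·A) = 1/(8.4×17.1) = 0.006962 K/W
R_total = 0.2427 K/W
Q = ΔT / R_total = 26 / 0.2427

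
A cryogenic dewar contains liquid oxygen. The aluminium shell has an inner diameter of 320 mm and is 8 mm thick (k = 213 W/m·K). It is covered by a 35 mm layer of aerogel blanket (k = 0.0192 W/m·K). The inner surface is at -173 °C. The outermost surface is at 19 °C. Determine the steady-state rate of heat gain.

Q ≈ 45.1 W

For a spherical shell R = (1/r₁ − 1/r₂)/(4πk); film R = 1/(h·4πr²). In series:
R_aluminium shell = (1/0.16 − 1/0.168)/(4π×213) = 1.112×10^-4 K/W
R_aerogel blanket = (1/0.168 − 1/0.203)/(4π×0.0192) = 4.254 K/W
R_total = 4.254 K/W
Q = ΔT/R_total = 192/4.254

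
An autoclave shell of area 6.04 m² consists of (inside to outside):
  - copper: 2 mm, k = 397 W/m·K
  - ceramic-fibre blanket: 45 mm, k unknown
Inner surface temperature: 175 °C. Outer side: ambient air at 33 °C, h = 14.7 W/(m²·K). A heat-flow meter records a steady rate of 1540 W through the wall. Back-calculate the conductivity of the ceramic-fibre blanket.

k ≈ 0.092 W/(m·K)

Thermal resistances in series:
R_copper = L/(kA) = 0.002/(397×6.04) = 8.341×10^-7 K/W
R_outer film = 1/(h_o·A) = 1/(14.7×6.04) = 0.01126 K/W
Sum of known resistances R_other = 0.01126 K/W
Total R = ΔT/Q = 142/1540 = 0.09221 K/W
R_ceramic-fibre blanket = R_total − R_other = 0.08094 K/W
k = L/(R·A) = 0.045/(0.08094×6.04)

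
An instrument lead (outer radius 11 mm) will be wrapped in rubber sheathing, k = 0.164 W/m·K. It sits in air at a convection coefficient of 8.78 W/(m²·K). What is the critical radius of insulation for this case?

r_cr ≈ 18.7 mm

For a cylinder r_cr = k/h = 0.164/8.78
r_cr = 18.7 mm; since the bare radius (11 mm) is below r_cr, adding a thin layer of insulation will *increase* heat loss.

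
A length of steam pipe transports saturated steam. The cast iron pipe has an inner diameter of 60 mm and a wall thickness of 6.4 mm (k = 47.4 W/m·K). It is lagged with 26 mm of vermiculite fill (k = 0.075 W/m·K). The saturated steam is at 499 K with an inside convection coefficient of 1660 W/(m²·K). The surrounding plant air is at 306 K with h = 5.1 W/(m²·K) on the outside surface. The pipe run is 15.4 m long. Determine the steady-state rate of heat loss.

Radial resistances (cylindrical: R_cond = ln(r_o/r_i)/(2πkL), R_conv = 1/(h·2πrL)):
R_inner film = 1/(h_i·2πr₁L) = 1/(1660×2π×0.03×15.4) = 2.075×10^-4 K/W
R_cast iron pipe wall = ln(36.4/30)/(2π×47.4×15.4) = 4.216×10^-5 K/W
R_vermiculite fill = ln(62.4/36.4)/(2π×0.075×15.4) = 0.07427 K/W
R_outer film = 1/(h_o·2πr_oL) = 1/(5.1×2π×0.0624×15.4) = 0.03247 K/W
R_total = 0.107 K/W
Q = ΔT/R_total = 193/0.107

Q ≈ 1800 W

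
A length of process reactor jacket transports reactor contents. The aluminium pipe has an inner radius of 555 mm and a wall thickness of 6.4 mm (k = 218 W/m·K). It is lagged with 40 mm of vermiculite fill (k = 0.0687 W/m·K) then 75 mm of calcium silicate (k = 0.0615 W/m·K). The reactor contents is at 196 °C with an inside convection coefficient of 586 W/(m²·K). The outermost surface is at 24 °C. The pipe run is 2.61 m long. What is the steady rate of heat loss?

Q ≈ 967 W

Per-layer cylindrical resistances, series-summed:
R_inner film = 1/(h_i·2πr₁L) = 1/(586×2π×0.555×2.61) = 1.875×10^-4 K/W
R_aluminium pipe wall = ln(561.4/555)/(2π×218×2.61) = 3.207×10^-6 K/W
R_vermiculite fill = ln(601.4/561.4)/(2π×0.0687×2.61) = 0.06109 K/W
R_calcium silicate = ln(676.4/601.4)/(2π×0.0615×2.61) = 0.1165 K/W
R_total = 0.1778 K/W
Q = ΔT/R_total = 172/0.1778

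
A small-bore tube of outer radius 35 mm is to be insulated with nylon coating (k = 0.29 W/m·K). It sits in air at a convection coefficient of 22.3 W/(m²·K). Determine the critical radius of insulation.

r_cr ≈ 13 mm

For a cylinder r_cr = k/h = 0.29/22.3
r_cr = 13 mm; since the bare radius (35 mm) is above r_cr, any added insulation will reduce heat loss.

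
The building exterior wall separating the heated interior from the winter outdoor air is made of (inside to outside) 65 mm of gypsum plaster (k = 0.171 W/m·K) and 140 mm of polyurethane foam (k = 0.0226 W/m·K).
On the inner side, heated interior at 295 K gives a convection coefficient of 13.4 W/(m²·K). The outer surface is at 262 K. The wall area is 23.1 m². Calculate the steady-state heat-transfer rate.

Using the resistance-network approach (series):
R_inner film = 1/(h_i·A) = 1/(13.4×23.1) = 0.003231 K/W
R_gypsum plaster = L/(kA) = 0.065/(0.171×23.1) = 0.01646 K/W
R_polyurethane foam = L/(kA) = 0.14/(0.0226×23.1) = 0.2682 K/W
R_total = 0.2879 K/W
Q = ΔT / R_total = 33 / 0.2879

Q ≈ 115 W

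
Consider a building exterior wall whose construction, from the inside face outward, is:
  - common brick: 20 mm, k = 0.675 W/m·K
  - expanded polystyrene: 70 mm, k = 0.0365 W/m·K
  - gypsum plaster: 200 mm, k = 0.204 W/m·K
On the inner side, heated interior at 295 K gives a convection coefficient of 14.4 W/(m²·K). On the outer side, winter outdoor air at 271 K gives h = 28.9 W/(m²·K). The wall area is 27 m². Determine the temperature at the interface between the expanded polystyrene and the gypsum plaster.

T ≈ 279 K

Using the resistance-network approach (series):
R_inner film = 1/(h_i·A) = 1/(14.4×27) = 0.002572 K/W
R_common brick = L/(kA) = 0.02/(0.675×27) = 0.001097 K/W
R_expanded polystyrene = L/(kA) = 0.07/(0.0365×27) = 0.07103 K/W
R_gypsum plaster = L/(kA) = 0.2/(0.204×27) = 0.03631 K/W
R_outer film = 1/(h_o·A) = 1/(28.9×27) = 0.001282 K/W
R_total = 0.1123 K/W;  Q = ΔT/R_total = 24/0.1123 = 213.7 W
T_interface = T_inner − Q·ΣR(inner→interface) = 295 − 214×0.0747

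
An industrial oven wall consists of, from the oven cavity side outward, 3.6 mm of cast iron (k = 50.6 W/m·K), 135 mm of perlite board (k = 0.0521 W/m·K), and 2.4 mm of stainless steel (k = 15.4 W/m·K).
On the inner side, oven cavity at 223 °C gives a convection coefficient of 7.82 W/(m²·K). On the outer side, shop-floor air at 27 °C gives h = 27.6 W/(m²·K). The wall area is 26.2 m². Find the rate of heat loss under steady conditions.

Thermal resistances in series:
R_inner film = 1/(h_i·A) = 1/(7.82×26.2) = 0.004881 K/W
R_cast iron = L/(kA) = 0.0036/(50.6×26.2) = 2.716×10^-6 K/W
R_perlite board = L/(kA) = 0.135/(0.0521×26.2) = 0.0989 K/W
R_stainless steel = L/(kA) = 0.0024/(15.4×26.2) = 5.948×10^-6 K/W
R_outer film = 1/(h_o·A) = 1/(27.6×26.2) = 0.001383 K/W
R_total = 0.1052 K/W
Q = ΔT / R_total = 196 / 0.1052

Q ≈ 1860 W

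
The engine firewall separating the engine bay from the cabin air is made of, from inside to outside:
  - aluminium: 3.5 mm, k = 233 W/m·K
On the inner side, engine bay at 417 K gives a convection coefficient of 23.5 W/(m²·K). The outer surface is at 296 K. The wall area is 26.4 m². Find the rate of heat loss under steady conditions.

Series thermal resistances:
R_inner film = 1/(h_i·A) = 1/(23.5×26.4) = 0.001612 K/W
R_aluminium = L/(kA) = 0.0035/(233×26.4) = 5.69×10^-7 K/W
R_total = 0.001612 K/W
Q = ΔT / R_total = 121 / 0.001612

Q ≈ 75000 W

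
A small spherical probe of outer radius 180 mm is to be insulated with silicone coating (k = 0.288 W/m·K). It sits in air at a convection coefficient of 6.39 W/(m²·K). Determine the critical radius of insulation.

r_cr ≈ 90.1 mm

For a sphere r_cr = 2k/h = 2×0.288/6.39
r_cr = 90.1 mm; since the bare radius (180 mm) is above r_cr, any added insulation will reduce heat loss.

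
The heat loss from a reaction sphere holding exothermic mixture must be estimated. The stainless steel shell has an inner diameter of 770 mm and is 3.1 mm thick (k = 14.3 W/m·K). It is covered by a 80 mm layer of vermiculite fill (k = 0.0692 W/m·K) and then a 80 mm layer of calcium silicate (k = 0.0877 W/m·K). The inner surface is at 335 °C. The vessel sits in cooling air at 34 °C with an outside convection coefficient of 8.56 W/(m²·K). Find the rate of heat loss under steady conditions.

Q ≈ 367 W

Radial (spherical) resistances in series:
R_stainless steel shell = (1/0.385 − 1/0.3881)/(4π×14.3) = 1.155×10^-4 K/W
R_vermiculite fill = (1/0.3881 − 1/0.4681)/(4π×0.0692) = 0.5064 K/W
R_calcium silicate = (1/0.4681 − 1/0.5481)/(4π×0.0877) = 0.2829 K/W
R_outer film = 1/(h·4πr_o²) = 1/(8.56×4π×0.5481²) = 0.03095 K/W
R_total = 0.8204 K/W
Q = ΔT/R_total = 301/0.8204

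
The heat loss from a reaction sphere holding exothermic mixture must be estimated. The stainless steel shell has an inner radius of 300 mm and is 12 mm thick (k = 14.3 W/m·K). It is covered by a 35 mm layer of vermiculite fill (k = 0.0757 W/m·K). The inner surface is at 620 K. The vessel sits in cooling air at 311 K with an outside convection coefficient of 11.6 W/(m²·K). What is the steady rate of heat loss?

Q ≈ 777 W

Spherical conduction: R = (1/r_in − 1/r_out)/(4πk) per layer; series-sum.
R_stainless steel shell = (1/0.3 − 1/0.312)/(4π×14.3) = 7.134×10^-4 K/W
R_vermiculite fill = (1/0.312 − 1/0.347)/(4π×0.0757) = 0.3398 K/W
R_outer film = 1/(h·4πr_o²) = 1/(11.6×4π×0.347²) = 0.05697 K/W
R_total = 0.3975 K/W
Q = ΔT/R_total = 309/0.3975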